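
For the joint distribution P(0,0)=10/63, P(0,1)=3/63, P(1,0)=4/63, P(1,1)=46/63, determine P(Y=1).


P(Y=1) = P(0,1)+P(1,1) = 3/63 + 46/63 = 49/63 = 7/9

7/9


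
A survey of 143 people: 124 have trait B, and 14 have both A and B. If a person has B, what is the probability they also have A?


P(A|B) = P(A∩B)/P(B) = (14/143)/(124/143) = 14/124 = 7/62

7/62


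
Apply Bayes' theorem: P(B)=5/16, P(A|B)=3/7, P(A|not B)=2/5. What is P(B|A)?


P(A) = P(A|B)P(B) + P(A|B')P(B') = 3/7*5/16 + 2/5*11/16 = 229/560
P(B|A) = P(A|B)P(B)/P(A) = (15/112)/(229/560) = 75/229

75/229


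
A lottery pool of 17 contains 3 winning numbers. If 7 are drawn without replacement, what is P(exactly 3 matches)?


P(X=3) = C(3,3)*C(14,4) / C(17,7)
= 1*1001 / 19448
= 1001/19448 = 7/136

7/136


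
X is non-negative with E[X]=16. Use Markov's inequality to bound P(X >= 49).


Markov: P(X >= a) <= E[X]/a
P(X >= 49) <= 16/49

16/49


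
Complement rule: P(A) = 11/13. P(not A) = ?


P(A') = 1 - P(A) = 1 - 11/13 = 2/13

2/13


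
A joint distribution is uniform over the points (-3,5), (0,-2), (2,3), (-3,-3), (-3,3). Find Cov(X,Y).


E[X]=-7/5, E[Y]=6/5, E[XY]=-9/5
Cov(X,Y) = E[XY] - E[X]E[Y] = -9/5 + 7/5*6/5 = -3/25

-3/25


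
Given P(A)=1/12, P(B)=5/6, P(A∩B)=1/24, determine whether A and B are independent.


P(A)*P(B) = 1/12*5/6 = 5/72
P(A∩B) = 1/24 != 5/72, so not independent

No, A and B are not independent


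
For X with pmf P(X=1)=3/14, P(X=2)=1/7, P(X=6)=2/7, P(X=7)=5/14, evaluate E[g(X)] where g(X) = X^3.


E[X^3] = sum(g(x)*P(x))
= 1*3/14 + 8*1/7 + 216*2/7 + 343*5/14
= 1299/7

1299/7


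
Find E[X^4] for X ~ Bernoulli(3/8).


For Bernoulli: X in {0,1}
E[X^4] = 0^4*(1-3/8) + 1^4*3/8 = 3/8

3/8


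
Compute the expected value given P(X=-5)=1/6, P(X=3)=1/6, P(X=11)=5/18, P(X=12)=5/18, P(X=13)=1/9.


E[X] = sum(x * P(x))
= -5*1/6 + 3*1/6 + 11*5/18 + 12*5/18 + 13*1/9
= 15/2

15/2


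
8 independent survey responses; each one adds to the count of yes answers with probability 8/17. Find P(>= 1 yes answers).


P(at least one) = 1 - P(none)
P(none) = (1 - 8/17)^8 = (9/17)^8 = 43046721/6975757441
P(at least one) = 1 - 43046721/6975757441 = 6932710720/6975757441

6932710720/6975757441


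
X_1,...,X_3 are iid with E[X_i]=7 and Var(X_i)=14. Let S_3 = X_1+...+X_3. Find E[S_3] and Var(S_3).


E[S_n] = n*mu = 3*7 = 21
Var(S_n) = n*sigma^2 = 3*14 = 42

E[S_3]=21, Var(S_3)=42


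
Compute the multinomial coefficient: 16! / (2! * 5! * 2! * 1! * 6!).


16! = 20922789888000
Denominator: 2!=2 * 5!=120 * 2!=2 * 1!=1 * 6!=720
Coefficient = 20922789888000 / 345600 = 60540480

60540480


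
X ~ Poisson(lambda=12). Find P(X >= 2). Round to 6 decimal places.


P(X>=2) = 1 - P(X<=1) = 1 - (e^(-12)*12^0/0! + e^(-12)*12^1/1!)
≈ 1 - (0.0000061442 + 0.0000737305)
= 1 - 0.0000798747 = 0.9999201253
≈ 0.999920

0.999920


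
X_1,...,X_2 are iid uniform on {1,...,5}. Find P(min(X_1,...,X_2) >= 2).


P(min >= 2) = P(all X_i >= 2) = (P(X_1 >= 2))^2
= (4/5)^2 = 16/25

16/25


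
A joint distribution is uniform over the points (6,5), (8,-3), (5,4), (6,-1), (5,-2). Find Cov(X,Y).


E[X]=6, E[Y]=3/5, E[XY]=2
Cov(X,Y) = E[XY] - E[X]E[Y] = 2 - 6*3/5 = -8/5

-8/5


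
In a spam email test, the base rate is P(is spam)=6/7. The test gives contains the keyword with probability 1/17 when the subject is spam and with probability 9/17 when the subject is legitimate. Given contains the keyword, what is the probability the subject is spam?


P(A) = P(A|B)P(B) + P(A|B')P(B') = 1/17*6/7 + 9/17*1/7 = 15/119
P(B|A) = P(A|B)P(B)/P(A) = (6/119)/(15/119) = 2/5

2/5


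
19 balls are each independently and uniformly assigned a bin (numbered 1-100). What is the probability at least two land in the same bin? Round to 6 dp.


P(all different) = prod((100-i)/100 for i=0..18) = 0.160987
P(at least one match) = 1 - 0.160987 = 0.839013

0.839013


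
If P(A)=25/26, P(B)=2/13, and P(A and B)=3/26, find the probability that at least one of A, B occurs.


P(A∪B) = P(A) + P(B) - P(A∩B)
= 25/26 + 2/13 - 3/26 = 1

1


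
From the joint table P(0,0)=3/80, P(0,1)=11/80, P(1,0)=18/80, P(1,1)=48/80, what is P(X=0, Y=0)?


Read from table: P(X=0, Y=0) = 3/80

3/80


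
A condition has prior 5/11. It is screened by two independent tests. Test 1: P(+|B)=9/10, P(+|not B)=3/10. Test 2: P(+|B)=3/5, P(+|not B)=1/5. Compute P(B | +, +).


After test 1: P(+) = 9/10*5/11 + 3/10*6/11 = 63/110
P(B|+) = (9/22)/(63/110) = 5/7
After test 2 (use post1 as new prior): P(+) = 3/5*5/7 + 1/5*2/7 = 17/35
P(B|+,+) = (3/7)/(17/35) = 15/17

15/17


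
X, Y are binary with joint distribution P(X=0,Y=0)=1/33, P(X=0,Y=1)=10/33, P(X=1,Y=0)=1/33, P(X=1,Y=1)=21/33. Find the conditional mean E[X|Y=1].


P(Y=1) = 31/33
E[X|Y=1] = (0*10 + 1*21)/31 = 21/31

21/31


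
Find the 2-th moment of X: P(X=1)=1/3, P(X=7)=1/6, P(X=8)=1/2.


E[X^2] = sum(x^2 * P(x))
= 1*1/3 + 49*1/6 + 64*1/2
= 81/2

81/2


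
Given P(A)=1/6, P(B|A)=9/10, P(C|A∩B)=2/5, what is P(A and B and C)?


P(A∩B∩C) = P(A) * P(B|A) * P(C|A∩B)
= 1/6 * 9/10 * 2/5
= 3/20 * 2/5 = 3/50

3/50


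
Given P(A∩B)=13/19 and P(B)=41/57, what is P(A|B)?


P(A|B) = P(A∩B)/P(B) = (78/114)/(82/114) = 78/82 = 39/41

39/41


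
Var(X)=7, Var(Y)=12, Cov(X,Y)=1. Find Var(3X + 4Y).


Var(3X + 4Y) = 3^2*Var(X) + 4^2*Var(Y) + 2*3*4*Cov(X,Y)
= 9*7 + 16*12 + 24*1
= 63 + 192 + 24 = 279

279


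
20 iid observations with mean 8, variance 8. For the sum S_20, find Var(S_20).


By independence, Var(S_n) = n*Var(X_1) = 20*8 = 160

160


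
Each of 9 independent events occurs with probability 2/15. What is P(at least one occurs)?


P(at least one) = 1 - P(none)
P(none) = (1 - 2/15)^9 = (13/15)^9 = 10604499373/38443359375
P(at least one) = 1 - 10604499373/38443359375 = 27838860002/38443359375

27838860002/38443359375


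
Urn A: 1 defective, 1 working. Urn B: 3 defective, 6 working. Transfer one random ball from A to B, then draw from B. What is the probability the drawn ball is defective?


P(transfer defective) = 1/2; P(transfer working) = 1/2
If defective transferred: Urn II has 4 defective of 10, so P(defective|defective moved) = 2/5
If working transferred: Urn II has 3 defective of 10, so P(defective|working moved) = 3/10
By total probability: P(defective) = 1/2*2/5 + 1/2*3/10 = 7/20

7/20


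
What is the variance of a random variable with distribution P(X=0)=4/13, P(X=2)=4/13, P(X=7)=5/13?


E[X] = 43/13, E[X^2] = 261/13
Var(X) = E[X^2] - (E[X])^2 = 261/13 - (43/13)^2 = 1544/169

1544/169


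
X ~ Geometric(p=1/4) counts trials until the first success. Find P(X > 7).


P(X > 7) = P(first 7 trials all fail) = (1-p)^7 = (3/4)^7 = 2187/16384

2187/16384


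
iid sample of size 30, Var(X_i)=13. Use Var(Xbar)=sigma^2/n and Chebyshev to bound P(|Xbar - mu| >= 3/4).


Var(Xbar) = Var(X)/n = 13/30
Chebyshev: P(|Xbar-mu| >= 3/4) <= Var(Xbar)/(3/4)^2 = (13/30)/(9/16) = 104/135

104/135


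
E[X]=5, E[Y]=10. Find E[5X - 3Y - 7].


E[5X - 3Y - 7] = 5*E[X] - 3*E[Y] - 7
= (5)*(5) + (-3)*(10) + (-7)
= 25 - 30 - 7 = -12

-12


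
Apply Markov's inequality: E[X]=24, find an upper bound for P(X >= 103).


Markov: P(X >= a) <= E[X]/a
P(X >= 103) <= 24/103

24/103


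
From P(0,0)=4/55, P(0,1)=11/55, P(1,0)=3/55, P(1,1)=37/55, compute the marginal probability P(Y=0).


P(Y=0) = P(0,0)+P(1,0) = 4/55 + 3/55 = 7/55

7/55


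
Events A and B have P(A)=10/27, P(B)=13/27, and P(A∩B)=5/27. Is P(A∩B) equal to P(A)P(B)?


P(A)*P(B) = 10/27*13/27 = 130/729
P(A∩B) = 5/27 != 130/729, so not independent

No, A and B are not independent


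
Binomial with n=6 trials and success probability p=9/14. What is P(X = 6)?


P(X=6) = C(6,6) * p^6 * (1-p)^0
= 1 * 531441/7529536 * 1
= 531441/7529536

531441/7529536


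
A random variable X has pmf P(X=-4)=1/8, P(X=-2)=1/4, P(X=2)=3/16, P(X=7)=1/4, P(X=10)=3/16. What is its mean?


E[X] = sum(x * P(x))
= -4*1/8 - 2*1/4 + 2*3/16 + 7*1/4 + 10*3/16
= 3

3


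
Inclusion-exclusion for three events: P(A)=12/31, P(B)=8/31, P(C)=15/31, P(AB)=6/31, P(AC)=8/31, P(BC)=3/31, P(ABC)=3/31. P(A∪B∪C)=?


P(A∪B∪C) = P(A)+P(B)+P(C) - P(AB)-P(AC)-P(BC) + P(ABC)
= 12/31+8/31+15/31 - 6/31-8/31-3/31 + 3/31
= 21/31

21/31


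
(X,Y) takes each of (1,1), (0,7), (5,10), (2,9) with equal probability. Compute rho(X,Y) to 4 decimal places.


Cov(X,Y) = 3.7500, Var(X) = 3.5000, Var(Y) = 12.1875
rho = Cov/(sqrt(VarX)*sqrt(VarY)) = 0.5742

0.5742


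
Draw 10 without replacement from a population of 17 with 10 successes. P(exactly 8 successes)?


P(X=8) = C(10,8)*C(7,2) / C(17,10)
= 45*21 / 19448
= 945/19448

945/19448


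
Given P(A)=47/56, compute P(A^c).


P(A') = 1 - P(A) = 1 - 47/56 = 9/56

9/56


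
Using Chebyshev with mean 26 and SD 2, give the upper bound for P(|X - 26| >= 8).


k = 8/2 = 4
Chebyshev: P(|X-mu| >= k*sigma) <= 1/k^2 = 1/4^2 = 1/16

1/16


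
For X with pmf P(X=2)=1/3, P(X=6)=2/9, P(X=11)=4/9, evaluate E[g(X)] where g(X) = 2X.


E[2X] = sum(g(x)*P(x))
= 4*1/3 + 12*2/9 + 22*4/9
= 124/9

124/9


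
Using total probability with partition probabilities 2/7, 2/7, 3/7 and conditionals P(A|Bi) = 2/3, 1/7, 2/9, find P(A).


P(A) = P(A|B1)P(B1) + P(A|B2)P(B2) + P(A|B3)P(B3)
= 2/3*2/7 + 1/7*2/7 + 2/9*3/7
= 4/21 + 2/49 + 2/21 = 16/49

16/49


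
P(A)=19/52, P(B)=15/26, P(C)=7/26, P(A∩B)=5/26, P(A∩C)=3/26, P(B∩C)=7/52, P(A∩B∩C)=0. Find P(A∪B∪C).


P(A∪B∪C) = P(A)+P(B)+P(C) - P(AB)-P(AC)-P(BC) + P(ABC)
= 19/52+15/26+7/26 - 5/26-3/26-7/52 + 0
= 10/13

10/13


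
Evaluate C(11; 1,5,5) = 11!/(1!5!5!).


11! = 39916800
Denominator: 1!=1 * 5!=120 * 5!=120
Coefficient = 39916800 / 14400 = 2772

2772


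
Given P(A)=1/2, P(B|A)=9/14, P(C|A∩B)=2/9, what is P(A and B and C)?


P(A∩B∩C) = P(A) * P(B|A) * P(C|A∩B)
= 1/2 * 9/14 * 2/9
= 9/28 * 2/9 = 1/14

1/14


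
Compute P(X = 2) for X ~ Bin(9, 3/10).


P(X=2) = C(9,2) * p^2 * (1-p)^7
= 36 * 9/100 * 823543/10000000
= 66706983/250000000

66706983/250000000


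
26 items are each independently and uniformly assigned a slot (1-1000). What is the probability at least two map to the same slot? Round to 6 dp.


P(all different) = prod((1000-i)/1000 for i=0..25) = 0.720508
P(at least one match) = 1 - 0.720508 = 0.279492

0.279492


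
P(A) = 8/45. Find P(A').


P(A') = 1 - P(A) = 1 - 8/45 = 37/45

37/45


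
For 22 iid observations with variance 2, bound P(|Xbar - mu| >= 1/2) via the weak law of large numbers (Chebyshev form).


Var(Xbar) = Var(X)/n = 2/22
Chebyshev: P(|Xbar-mu| >= 1/2) <= Var(Xbar)/(1/2)^2 = (1/11)/(1/4) = 4/11

4/11


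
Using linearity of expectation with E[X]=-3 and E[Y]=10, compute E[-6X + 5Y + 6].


E[-6X + 5Y + 6] = -6*E[X] + 5*E[Y] + 6
= (-6)*(-3) + (5)*(10) + (6)
= 18 + 50 + 6 = 74

74


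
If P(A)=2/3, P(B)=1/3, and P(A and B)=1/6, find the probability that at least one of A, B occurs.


P(A∪B) = P(A) + P(B) - P(A∩B)
= 2/3 + 1/3 - 1/6 = 5/6

5/6


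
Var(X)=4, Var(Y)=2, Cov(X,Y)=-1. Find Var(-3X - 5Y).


Var(-3X - 5Y) = (-3)^2*Var(X) + (-5)^2*Var(Y) + 2*(-3)*(-5)*Cov(X,Y)
= 9*4 + 25*2 + 30*(-1)
= 36 + 50 - 30 = 56

56


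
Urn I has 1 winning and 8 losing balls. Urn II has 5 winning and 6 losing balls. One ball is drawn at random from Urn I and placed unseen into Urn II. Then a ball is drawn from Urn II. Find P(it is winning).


P(transfer winning) = 1/9; P(transfer losing) = 8/9
If winning transferred: Urn II has 6 winning of 12, so P(winning|winning moved) = 1/2
If losing transferred: Urn II has 5 winning of 12, so P(winning|losing moved) = 5/12
By total probability: P(winning) = 1/9*1/2 + 8/9*5/12 = 23/54

23/54


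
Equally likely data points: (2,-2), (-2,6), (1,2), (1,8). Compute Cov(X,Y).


E[X]=1/2, E[Y]=7/2, E[XY]=-3/2
Cov(X,Y) = E[XY] - E[X]E[Y] = -3/2 - 1/2*7/2 = -13/4

-13/4


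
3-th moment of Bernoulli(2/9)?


For Bernoulli: X in {0,1}
E[X^3] = 0^3*(1-2/9) + 1^3*2/9 = 2/9

2/9


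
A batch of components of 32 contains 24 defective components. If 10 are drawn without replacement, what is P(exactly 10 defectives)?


P(X=10) = C(24,10)*C(8,0) / C(32,10)
= 1961256*1 / 64512240
= 1961256/64512240 = 3553/116870

3553/116870


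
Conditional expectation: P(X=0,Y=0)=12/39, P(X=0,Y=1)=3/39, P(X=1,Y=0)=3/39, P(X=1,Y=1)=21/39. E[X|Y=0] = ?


P(Y=0) = 15/39
E[X|Y=0] = (0*12 + 1*3)/15 = 3/15 = 1/5

1/5


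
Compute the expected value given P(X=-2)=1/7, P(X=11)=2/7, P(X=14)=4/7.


E[X] = sum(x * P(x))
= -2*1/7 + 11*2/7 + 14*4/7
= 76/7

76/7


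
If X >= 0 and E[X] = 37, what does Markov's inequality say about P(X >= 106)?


Markov: P(X >= a) <= E[X]/a
P(X >= 106) <= 37/106

37/106


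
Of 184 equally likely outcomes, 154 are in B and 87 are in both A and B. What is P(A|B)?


P(A|B) = P(A∩B)/P(B) = (87/184)/(154/184) = 87/154

87/154


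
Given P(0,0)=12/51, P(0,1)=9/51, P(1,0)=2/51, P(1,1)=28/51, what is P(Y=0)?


P(Y=0) = P(0,0)+P(1,0) = 12/51 + 2/51 = 14/51

14/51


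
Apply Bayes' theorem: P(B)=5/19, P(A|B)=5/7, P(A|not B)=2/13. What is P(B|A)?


P(A) = P(A|B)P(B) + P(A|B')P(B') = 5/7*5/19 + 2/13*14/19 = 521/1729
P(B|A) = P(A|B)P(B)/P(A) = (25/133)/(521/1729) = 325/521

325/521


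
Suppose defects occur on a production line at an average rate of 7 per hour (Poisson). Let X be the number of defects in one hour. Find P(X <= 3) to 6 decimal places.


P(X<=3) = e^(-7)*7^0/0! + e^(-7)*7^1/1! + e^(-7)*7^2/2! + e^(-7)*7^3/3!
≈ 0.0009118820 + 0.0063831738 + 0.0223411082 + 0.0521292524
= 0.0817654164
≈ 0.081765

0.081765


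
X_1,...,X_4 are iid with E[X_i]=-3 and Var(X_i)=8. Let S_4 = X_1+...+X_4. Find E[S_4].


E[S_n] = n*E[X_1] = 4*-3 = -12

-12


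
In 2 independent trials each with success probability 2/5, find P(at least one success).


P(at least one) = 1 - P(none)
P(none) = (1 - 2/5)^2 = (3/5)^2 = 9/25
P(at least one) = 1 - 9/25 = 16/25

16/25


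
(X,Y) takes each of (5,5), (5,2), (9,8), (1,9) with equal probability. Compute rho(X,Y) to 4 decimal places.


Cov(X,Y) = -1.0000, Var(X) = 8.0000, Var(Y) = 7.5000
rho = Cov/(sqrt(VarX)*sqrt(VarY)) = -0.1291

-0.1291


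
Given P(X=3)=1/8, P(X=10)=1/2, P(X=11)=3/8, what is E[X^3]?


E[X^3] = sum(g(x)*P(x))
= 27*1/8 + 1000*1/2 + 1331*3/8
= 2005/2

2005/2


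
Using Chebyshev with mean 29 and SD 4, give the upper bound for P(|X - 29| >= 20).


k = 20/4 = 5
Chebyshev: P(|X-mu| >= k*sigma) <= 1/k^2 = 1/5^2 = 1/25

1/25


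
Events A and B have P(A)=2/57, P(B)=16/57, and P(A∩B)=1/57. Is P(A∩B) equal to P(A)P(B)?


P(A)*P(B) = 2/57*16/57 = 32/3249
P(A∩B) = 1/57 != 32/3249, so not independent

No, A and B are not independent


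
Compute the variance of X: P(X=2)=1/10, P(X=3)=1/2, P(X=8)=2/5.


E[X] = 49/10, E[X^2] = 61/2
Var(X) = E[X^2] - (E[X])^2 = 61/2 - (49/10)^2 = 649/100

649/100


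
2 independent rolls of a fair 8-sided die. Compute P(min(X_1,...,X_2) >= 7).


P(min >= 7) = P(all X_i >= 7) = (P(X_1 >= 7))^2
= (2/8)^2 = (1/4)^2 = 1/16

1/16


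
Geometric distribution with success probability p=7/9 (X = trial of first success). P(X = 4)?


P(X=4) = (1-p)^3 * p = (2/9)^3 * 7/9
= 8/729 * 7/9 = 56/6561

56/6561


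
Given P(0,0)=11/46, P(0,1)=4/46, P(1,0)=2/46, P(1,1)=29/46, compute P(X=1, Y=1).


Read from table: P(X=1, Y=1) = 29/46

29/46


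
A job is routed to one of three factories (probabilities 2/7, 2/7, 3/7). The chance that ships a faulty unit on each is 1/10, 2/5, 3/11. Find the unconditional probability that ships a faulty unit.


P(A) = P(A|B1)P(B1) + P(A|B2)P(B2) + P(A|B3)P(B3)
= 1/10*2/7 + 2/5*2/7 + 3/11*3/7
= 1/35 + 4/35 + 9/77 = 20/77

20/77


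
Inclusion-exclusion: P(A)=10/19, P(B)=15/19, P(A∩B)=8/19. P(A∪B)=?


P(A∪B) = P(A) + P(B) - P(A∩B)
= 10/19 + 15/19 - 8/19 = 17/19

17/19


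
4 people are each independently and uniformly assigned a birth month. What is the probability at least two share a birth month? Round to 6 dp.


P(all different) = prod((12-i)/12 for i=0..3) = 0.572917
P(at least one match) = 1 - 0.572917 = 0.427083

0.427083


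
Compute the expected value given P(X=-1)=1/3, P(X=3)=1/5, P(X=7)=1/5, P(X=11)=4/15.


E[X] = sum(x * P(x))
= -1*1/3 + 3*1/5 + 7*1/5 + 11*4/15
= 23/5

23/5


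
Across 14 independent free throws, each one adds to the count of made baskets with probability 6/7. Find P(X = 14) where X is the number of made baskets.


P(X=14) = C(14,14) * p^14 * (1-p)^0
= 1 * 78364164096/678223072849 * 1
= 78364164096/678223072849

78364164096/678223072849


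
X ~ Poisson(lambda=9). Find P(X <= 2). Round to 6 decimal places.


P(X<=2) = e^(-9)*9^0/0! + e^(-9)*9^1/1! + e^(-9)*9^2/2!
≈ 0.0001234098 + 0.0011106882 + 0.0049980971
= 0.0062321951
≈ 0.006232

0.006232


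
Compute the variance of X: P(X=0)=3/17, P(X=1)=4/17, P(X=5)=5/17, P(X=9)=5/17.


E[X] = 74/17, E[X^2] = 534/17
Var(X) = E[X^2] - (E[X])^2 = 534/17 - (74/17)^2 = 3602/289

3602/289


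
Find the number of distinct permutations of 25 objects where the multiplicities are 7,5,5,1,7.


25! = 15511210043330985984000000
Denominator: 7!=5040 * 5!=120 * 5!=120 * 1!=1 * 7!=5040
Coefficient = 15511210043330985984000000 / 365783040000 = 42405492729600

42405492729600


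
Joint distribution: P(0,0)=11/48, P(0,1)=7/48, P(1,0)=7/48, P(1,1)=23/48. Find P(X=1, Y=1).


Read from table: P(X=1, Y=1) = 23/48

23/48


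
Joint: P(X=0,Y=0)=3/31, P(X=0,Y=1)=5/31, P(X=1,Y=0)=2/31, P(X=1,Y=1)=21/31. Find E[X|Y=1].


P(Y=1) = 26/31
E[X|Y=1] = (0*5 + 1*21)/26 = 21/26

21/26


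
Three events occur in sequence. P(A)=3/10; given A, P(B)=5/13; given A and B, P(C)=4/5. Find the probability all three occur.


P(A∩B∩C) = P(A) * P(B|A) * P(C|A∩B)
= 3/10 * 5/13 * 4/5
= 3/26 * 4/5 = 6/65

6/65


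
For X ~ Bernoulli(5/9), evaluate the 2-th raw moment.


For Bernoulli: X in {0,1}
E[X^2] = 0^2*(1-5/9) + 1^2*5/9 = 5/9

5/9


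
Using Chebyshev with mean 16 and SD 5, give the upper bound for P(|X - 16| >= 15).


k = 15/5 = 3
Chebyshev: P(|X-mu| >= k*sigma) <= 1/k^2 = 1/3^2 = 1/9

1/9


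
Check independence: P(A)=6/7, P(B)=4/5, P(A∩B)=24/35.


P(A)*P(B) = 6/7*4/5 = 24/35
P(A∩B) = 24/35, which equals P(A)P(B), so independent

Yes, A and B are independent


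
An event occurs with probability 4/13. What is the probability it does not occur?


P(A') = 1 - P(A) = 1 - 4/13 = 9/13

9/13


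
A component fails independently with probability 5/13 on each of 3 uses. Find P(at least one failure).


P(at least one) = 1 - P(none)
P(none) = (1 - 5/13)^3 = (8/13)^3 = 512/2197
P(at least one) = 1 - 512/2197 = 1685/2197

1685/2197


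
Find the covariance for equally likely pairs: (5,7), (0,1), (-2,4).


E[X]=1, E[Y]=4, E[XY]=9
Cov(X,Y) = E[XY] - E[X]E[Y] = 9 - 1*4 = 5

5


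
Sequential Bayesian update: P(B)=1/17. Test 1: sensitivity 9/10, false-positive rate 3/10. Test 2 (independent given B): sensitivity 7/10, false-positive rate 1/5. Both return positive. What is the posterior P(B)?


After test 1: P(+) = 9/10*1/17 + 3/10*16/17 = 57/170
P(B|+) = (9/170)/(57/170) = 3/19
After test 2 (use post1 as new prior): P(+) = 7/10*3/19 + 1/5*16/19 = 53/190
P(B|+,+) = (21/190)/(53/190) = 21/53

21/53


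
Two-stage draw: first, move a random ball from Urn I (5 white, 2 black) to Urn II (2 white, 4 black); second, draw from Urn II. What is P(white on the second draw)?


P(transfer white) = 5/7; P(transfer black) = 2/7
If white transferred: Urn II has 3 white of 7, so P(white|white moved) = 3/7
If black transferred: Urn II has 2 white of 7, so P(white|black moved) = 2/7
By total probability: P(white) = 5/7*3/7 + 2/7*2/7 = 19/49

19/49


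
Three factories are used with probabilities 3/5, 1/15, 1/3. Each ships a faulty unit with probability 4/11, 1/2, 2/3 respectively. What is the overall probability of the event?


P(A) = P(A|B1)P(B1) + P(A|B2)P(B2) + P(A|B3)P(B3)
= 4/11*3/5 + 1/2*1/15 + 2/3*1/3
= 12/55 + 1/30 + 2/9 = 469/990

469/990


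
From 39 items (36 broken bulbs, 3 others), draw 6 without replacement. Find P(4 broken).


P(X=4) = C(36,4)*C(3,2) / C(39,6)
= 58905*3 / 3262623
= 176715/3262623 = 495/9139

495/9139


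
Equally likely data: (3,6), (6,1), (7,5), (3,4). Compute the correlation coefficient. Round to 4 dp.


Cov(X,Y) = -1.2500, Var(X) = 3.1875, Var(Y) = 3.5000
rho = Cov/(sqrt(VarX)*sqrt(VarY)) = -0.3742

-0.3742


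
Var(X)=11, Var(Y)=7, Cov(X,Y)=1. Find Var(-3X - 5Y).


Var(-3X - 5Y) = (-3)^2*Var(X) + (-5)^2*Var(Y) + 2*(-3)*(-5)*Cov(X,Y)
= 9*11 + 25*7 + 30*1
= 99 + 175 + 30 = 304

304


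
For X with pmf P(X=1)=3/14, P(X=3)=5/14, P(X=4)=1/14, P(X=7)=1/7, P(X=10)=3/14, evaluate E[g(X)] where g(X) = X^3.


E[X^3] = sum(g(x)*P(x))
= 1*3/14 + 27*5/14 + 64*1/14 + 343*1/7 + 1000*3/14
= 1944/7

1944/7


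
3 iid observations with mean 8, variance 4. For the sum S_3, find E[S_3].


E[S_n] = n*E[X_1] = 3*8 = 24

24


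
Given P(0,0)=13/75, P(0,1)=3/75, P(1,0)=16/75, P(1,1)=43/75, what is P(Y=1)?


P(Y=1) = P(0,1)+P(1,1) = 3/75 + 43/75 = 46/75

46/75


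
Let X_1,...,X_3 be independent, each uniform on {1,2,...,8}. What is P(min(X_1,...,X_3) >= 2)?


P(min >= 2) = P(all X_i >= 2) = (P(X_1 >= 2))^3
= (7/8)^3 = 343/512

343/512


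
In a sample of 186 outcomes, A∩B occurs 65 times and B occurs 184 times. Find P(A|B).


P(A|B) = P(A∩B)/P(B) = (65/186)/(184/186) = 65/184

65/184


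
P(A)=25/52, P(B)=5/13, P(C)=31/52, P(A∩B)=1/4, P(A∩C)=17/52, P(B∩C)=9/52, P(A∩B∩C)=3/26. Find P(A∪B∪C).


P(A∪B∪C) = P(A)+P(B)+P(C) - P(AB)-P(AC)-P(BC) + P(ABC)
= 25/52+5/13+31/52 - 1/4-17/52-9/52 + 3/26
= 43/52

43/52


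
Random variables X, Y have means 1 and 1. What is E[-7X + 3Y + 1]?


E[-7X + 3Y + 1] = -7*E[X] + 3*E[Y] + 1
= (-7)*(1) + (3)*(1) + (1)
= -7 + 3 + 1 = -3

-3


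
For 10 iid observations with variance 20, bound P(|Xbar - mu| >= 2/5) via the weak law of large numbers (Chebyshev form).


Var(Xbar) = Var(X)/n = 20/10
Chebyshev: P(|Xbar-mu| >= 2/5) <= Var(Xbar)/(2/5)^2 = 2/(4/25) = 25/2
Bound exceeds 1, so trivial bound: 1

1


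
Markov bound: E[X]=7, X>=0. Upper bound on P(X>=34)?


Markov: P(X >= a) <= E[X]/a
P(X >= 34) <= 7/34

7/34


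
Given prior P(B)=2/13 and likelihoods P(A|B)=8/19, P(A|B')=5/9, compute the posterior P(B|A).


P(A) = P(A|B)P(B) + P(A|B')P(B') = 8/19*2/13 + 5/9*11/13 = 1189/2223
P(B|A) = P(A|B)P(B)/P(A) = (16/247)/(1189/2223) = 144/1189

144/1189


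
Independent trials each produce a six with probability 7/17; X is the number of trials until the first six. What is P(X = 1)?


P(X=1) = (1-p)^0 * p = (10/17)^0 * 7/17
= 1 * 7/17 = 7/17

7/17


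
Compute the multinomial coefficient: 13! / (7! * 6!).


13! = 6227020800
Denominator: 7!=5040 * 6!=720
Coefficient = 6227020800 / 3628800 = 1716

1716


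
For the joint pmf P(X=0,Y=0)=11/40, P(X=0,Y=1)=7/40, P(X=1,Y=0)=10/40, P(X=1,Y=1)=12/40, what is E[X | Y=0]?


P(Y=0) = 21/40
E[X|Y=0] = (0*11 + 1*10)/21 = 10/21

10/21


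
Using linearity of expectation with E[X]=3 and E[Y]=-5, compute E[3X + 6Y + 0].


E[3X + 6Y + 0] = 3*E[X] + 6*E[Y] + 0
= (3)*(3) + (6)*(-5) + (0)
= 9 - 30 + 0 = -21

-21


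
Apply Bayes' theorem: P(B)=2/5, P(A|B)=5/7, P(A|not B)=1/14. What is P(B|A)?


P(A) = P(A|B)P(B) + P(A|B')P(B') = 5/7*2/5 + 1/14*3/5 = 23/70
P(B|A) = P(A|B)P(B)/P(A) = (2/7)/(23/70) = 20/23

20/23


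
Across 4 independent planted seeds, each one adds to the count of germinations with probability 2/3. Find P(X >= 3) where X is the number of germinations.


P(X>=3) = P(X=3) + P(X=4)
= 32/81 + 16/81
= 16/27

16/27


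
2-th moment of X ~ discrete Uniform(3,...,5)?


E[X^2] = (1/3) * sum(x^2 for x=3..5)
= 50/3

50/3


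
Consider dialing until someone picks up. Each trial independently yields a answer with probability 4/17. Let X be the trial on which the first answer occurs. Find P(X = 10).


P(X=10) = (1-p)^9 * p = (13/17)^9 * 4/17
= 10604499373/118587876497 * 4/17 = 42417997492/2015993900449

42417997492/2015993900449


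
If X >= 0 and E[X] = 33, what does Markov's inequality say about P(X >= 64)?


Markov: P(X >= a) <= E[X]/a
P(X >= 64) <= 33/64

33/64


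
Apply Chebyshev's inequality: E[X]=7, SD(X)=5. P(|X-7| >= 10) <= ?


k = 10/5 = 2
Chebyshev: P(|X-mu| >= k*sigma) <= 1/k^2 = 1/2^2 = 1/4

1/4


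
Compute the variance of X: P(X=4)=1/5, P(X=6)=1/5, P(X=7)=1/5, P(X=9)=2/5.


E[X] = 7, E[X^2] = 263/5
Var(X) = E[X^2] - (E[X])^2 = 263/5 - (7)^2 = 18/5

18/5


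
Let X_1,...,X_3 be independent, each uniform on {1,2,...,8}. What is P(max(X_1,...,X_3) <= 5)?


P(max <= 5) = P(all X_i <= 5) = (P(X_1 <= 5))^3
= (5/8)^3 = 125/512

125/512


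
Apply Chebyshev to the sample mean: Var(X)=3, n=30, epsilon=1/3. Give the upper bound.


Var(Xbar) = Var(X)/n = 3/30
Chebyshev: P(|Xbar-mu| >= 1/3) <= Var(Xbar)/(1/3)^2 = (1/10)/(1/9) = 9/10

9/10


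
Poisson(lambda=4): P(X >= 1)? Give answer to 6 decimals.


P(X>=1) = 1 - P(X<=0) = 1 - (e^(-4)*4^0/0!)
≈ 1 - 0.0183156389 = 0.9816843611
≈ 0.981684

0.981684


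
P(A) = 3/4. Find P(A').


P(A') = 1 - P(A) = 1 - 3/4 = 1/4

1/4


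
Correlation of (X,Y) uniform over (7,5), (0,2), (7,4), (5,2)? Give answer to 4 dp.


Cov(X,Y) = 2.8125, Var(X) = 8.1875, Var(Y) = 1.6875
rho = Cov/(sqrt(VarX)*sqrt(VarY)) = 0.7566

0.7566


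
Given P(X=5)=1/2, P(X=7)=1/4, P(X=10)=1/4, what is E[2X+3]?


E[2X+3] = sum(g(x)*P(x))
= 13*1/2 + 17*1/4 + 23*1/4
= 33/2

33/2


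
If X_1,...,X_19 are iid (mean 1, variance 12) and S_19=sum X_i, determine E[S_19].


E[S_n] = n*E[X_1] = 19*1 = 19

19


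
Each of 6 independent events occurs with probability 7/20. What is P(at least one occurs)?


P(at least one) = 1 - P(none)
P(none) = (1 - 7/20)^6 = (13/20)^6 = 4826809/64000000
P(at least one) = 1 - 4826809/64000000 = 59173191/64000000

59173191/64000000


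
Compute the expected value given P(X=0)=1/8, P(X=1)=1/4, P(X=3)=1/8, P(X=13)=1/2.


E[X] = sum(x * P(x))
= 0*1/8 + 1*1/4 + 3*1/8 + 13*1/2
= 57/8

57/8


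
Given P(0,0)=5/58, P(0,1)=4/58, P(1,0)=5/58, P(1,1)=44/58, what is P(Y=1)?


P(Y=1) = P(0,1)+P(1,1) = 4/58 + 44/58 = 48/58 = 24/29

24/29


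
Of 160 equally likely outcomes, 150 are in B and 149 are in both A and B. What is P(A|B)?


P(A|B) = P(A∩B)/P(B) = (149/160)/(150/160) = 149/150

149/150


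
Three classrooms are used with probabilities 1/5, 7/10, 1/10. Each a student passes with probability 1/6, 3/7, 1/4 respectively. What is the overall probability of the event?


P(A) = P(A|B1)P(B1) + P(A|B2)P(B2) + P(A|B3)P(B3)
= 1/6*1/5 + 3/7*7/10 + 1/4*1/10
= 1/30 + 3/10 + 1/40 = 43/120

43/120


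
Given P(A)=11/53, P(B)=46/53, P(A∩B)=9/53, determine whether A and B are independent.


P(A)*P(B) = 11/53*46/53 = 506/2809
P(A∩B) = 9/53 != 506/2809, so not independent

No, A and B are not independent


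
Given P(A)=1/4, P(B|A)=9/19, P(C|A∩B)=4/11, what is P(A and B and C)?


P(A∩B∩C) = P(A) * P(B|A) * P(C|A∩B)
= 1/4 * 9/19 * 4/11
= 9/76 * 4/11 = 9/209

9/209


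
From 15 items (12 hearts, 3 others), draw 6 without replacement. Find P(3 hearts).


P(X=3) = C(12,3)*C(3,3) / C(15,6)
= 220*1 / 5005
= 220/5005 = 4/91

4/91


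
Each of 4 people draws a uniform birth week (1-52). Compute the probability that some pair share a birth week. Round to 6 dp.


P(all different) = prod((52-i)/52 for i=0..3) = 0.888641
P(at least one match) = 1 - 0.888641 = 0.111359

0.111359


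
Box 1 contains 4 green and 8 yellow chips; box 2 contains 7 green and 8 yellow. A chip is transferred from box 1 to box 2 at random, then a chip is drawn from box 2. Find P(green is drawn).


P(transfer green) = 4/12 = 1/3; P(transfer yellow) = 2/3
If green transferred: Urn II has 8 green of 16, so P(green|green moved) = 1/2
If yellow transferred: Urn II has 7 green of 16, so P(green|yellow moved) = 7/16
By total probability: P(green) = 1/3*1/2 + 2/3*7/16 = 11/24

11/24


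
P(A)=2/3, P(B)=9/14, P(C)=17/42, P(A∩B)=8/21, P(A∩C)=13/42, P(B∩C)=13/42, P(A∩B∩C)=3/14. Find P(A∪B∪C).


P(A∪B∪C) = P(A)+P(B)+P(C) - P(AB)-P(AC)-P(BC) + P(ABC)
= 2/3+9/14+17/42 - 8/21-13/42-13/42 + 3/14
= 13/14

13/14


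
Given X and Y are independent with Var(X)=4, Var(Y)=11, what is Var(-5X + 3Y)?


Independence => Cov(X,Y)=0
Var(-5X + 3Y) = (-5)^2*Var(X) + 3^2*Var(Y)
= 25*4 + 9*11 = 199

199


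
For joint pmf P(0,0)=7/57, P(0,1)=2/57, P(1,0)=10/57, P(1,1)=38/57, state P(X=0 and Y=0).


Read from table: P(X=0, Y=0) = 7/57

7/57


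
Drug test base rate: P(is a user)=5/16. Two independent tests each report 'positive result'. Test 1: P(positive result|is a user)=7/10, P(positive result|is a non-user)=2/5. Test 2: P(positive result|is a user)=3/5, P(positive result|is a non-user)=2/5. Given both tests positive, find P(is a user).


After test 1: P(+) = 7/10*5/16 + 2/5*11/16 = 79/160
P(B|+) = (7/32)/(79/160) = 35/79
After test 2 (use post1 as new prior): P(+) = 3/5*35/79 + 2/5*44/79 = 193/395
P(B|+,+) = (21/79)/(193/395) = 105/193

105/193


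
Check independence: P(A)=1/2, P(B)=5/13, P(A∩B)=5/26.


P(A)*P(B) = 1/2*5/13 = 5/26
P(A∩B) = 5/26, which equals P(A)P(B), so independent

Yes, A and B are independent


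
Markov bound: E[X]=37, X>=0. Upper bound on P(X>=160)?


Markov: P(X >= a) <= E[X]/a
P(X >= 160) <= 37/160

37/160


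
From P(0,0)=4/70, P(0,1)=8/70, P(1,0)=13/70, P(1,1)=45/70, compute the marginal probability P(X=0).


P(X=0) = P(0,0)+P(0,1) = 4/70 + 8/70 = 12/70 = 6/35

6/35


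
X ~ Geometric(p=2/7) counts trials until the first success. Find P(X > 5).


P(X > 5) = P(first 5 trials all fail) = (1-p)^5 = (5/7)^5 = 3125/16807

3125/16807


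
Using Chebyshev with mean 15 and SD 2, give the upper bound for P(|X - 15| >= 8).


k = 8/2 = 4
Chebyshev: P(|X-mu| >= k*sigma) <= 1/k^2 = 1/4^2 = 1/16

1/16


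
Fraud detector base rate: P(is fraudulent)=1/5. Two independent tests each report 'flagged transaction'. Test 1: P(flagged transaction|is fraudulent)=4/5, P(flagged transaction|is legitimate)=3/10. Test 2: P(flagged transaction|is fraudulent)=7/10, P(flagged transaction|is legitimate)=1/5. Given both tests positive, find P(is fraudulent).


After test 1: P(+) = 4/5*1/5 + 3/10*4/5 = 2/5
P(B|+) = (4/25)/(2/5) = 2/5
After test 2 (use post1 as new prior): P(+) = 7/10*2/5 + 1/5*3/5 = 2/5
P(B|+,+) = (7/25)/(2/5) = 7/10

7/10


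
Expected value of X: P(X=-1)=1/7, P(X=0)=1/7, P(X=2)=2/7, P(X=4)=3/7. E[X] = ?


E[X] = sum(x * P(x))
= -1*1/7 + 0*1/7 + 2*2/7 + 4*3/7
= 15/7

15/7


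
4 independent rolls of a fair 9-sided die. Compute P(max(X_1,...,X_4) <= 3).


P(max <= 3) = P(all X_i <= 3) = (P(X_1 <= 3))^4
= (3/9)^4 = (1/3)^4 = 1/81

1/81


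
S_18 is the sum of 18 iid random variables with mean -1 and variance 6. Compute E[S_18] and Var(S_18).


E[S_n] = n*mu = 18*-1 = -18
Var(S_n) = n*sigma^2 = 18*6 = 108

E[S_18]=-18, Var(S_18)=108


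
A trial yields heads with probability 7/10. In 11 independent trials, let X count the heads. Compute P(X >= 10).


P(X>=10) = P(X=10) + P(X=11)
= 9321683217/100000000000 + 1977326743/100000000000
= 282475249/2500000000

282475249/2500000000


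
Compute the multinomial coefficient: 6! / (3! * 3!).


6! = 720
Denominator: 3!=6 * 3!=6
Coefficient = 720 / 36 = 20

20


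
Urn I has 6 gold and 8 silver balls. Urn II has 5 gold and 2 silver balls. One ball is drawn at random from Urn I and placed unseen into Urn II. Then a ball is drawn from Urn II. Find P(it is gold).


P(transfer gold) = 6/14 = 3/7; P(transfer silver) = 4/7
If gold transferred: Urn II has 6 gold of 8, so P(gold|gold moved) = 3/4
If silver transferred: Urn II has 5 gold of 8, so P(gold|silver moved) = 5/8
By total probability: P(gold) = 3/7*3/4 + 4/7*5/8 = 19/28

19/28


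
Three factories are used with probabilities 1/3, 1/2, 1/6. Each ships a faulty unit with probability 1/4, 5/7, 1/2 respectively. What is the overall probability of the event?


P(A) = P(A|B1)P(B1) + P(A|B2)P(B2) + P(A|B3)P(B3)
= 1/4*1/3 + 5/7*1/2 + 1/2*1/6
= 1/12 + 5/14 + 1/12 = 11/21

11/21


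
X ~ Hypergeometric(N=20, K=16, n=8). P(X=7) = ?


P(X=7) = C(16,7)*C(4,1) / C(20,8)
= 11440*4 / 125970
= 45760/125970 = 352/969

352/969


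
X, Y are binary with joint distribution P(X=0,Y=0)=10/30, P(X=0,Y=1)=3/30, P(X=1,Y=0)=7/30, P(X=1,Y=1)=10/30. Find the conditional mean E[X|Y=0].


P(Y=0) = 17/30
E[X|Y=0] = (0*10 + 1*7)/17 = 7/17

7/17


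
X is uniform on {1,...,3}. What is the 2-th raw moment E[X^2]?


E[X^2] = (1/3) * sum(x^2 for x=1..3)
= 14/3

14/3


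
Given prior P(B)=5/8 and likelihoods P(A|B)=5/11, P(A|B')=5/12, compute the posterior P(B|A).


P(A) = P(A|B)P(B) + P(A|B')P(B') = 5/11*5/8 + 5/12*3/8 = 155/352
P(B|A) = P(A|B)P(B)/P(A) = (25/88)/(155/352) = 20/31

20/31


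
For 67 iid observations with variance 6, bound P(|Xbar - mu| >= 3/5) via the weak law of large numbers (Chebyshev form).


Var(Xbar) = Var(X)/n = 6/67
Chebyshev: P(|Xbar-mu| >= 3/5) <= Var(Xbar)/(3/5)^2 = (6/67)/(9/25) = 50/201

50/201


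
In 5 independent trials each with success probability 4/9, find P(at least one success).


P(at least one) = 1 - P(none)
P(none) = (1 - 4/9)^5 = (5/9)^5 = 3125/59049
P(at least one) = 1 - 3125/59049 = 55924/59049

55924/59049


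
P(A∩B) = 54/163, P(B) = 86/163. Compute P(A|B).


P(A|B) = P(A∩B)/P(B) = (54/163)/(86/163) = 54/86 = 27/43

27/43


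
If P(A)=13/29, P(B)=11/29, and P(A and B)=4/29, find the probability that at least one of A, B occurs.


P(A∪B) = P(A) + P(B) - P(A∩B)
= 13/29 + 11/29 - 4/29 = 20/29

20/29


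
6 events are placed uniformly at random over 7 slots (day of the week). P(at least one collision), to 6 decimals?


P(all different) = prod((7-i)/7 for i=0..5) = 0.042839
P(at least one match) = 1 - 0.042839 = 0.957161

0.957161


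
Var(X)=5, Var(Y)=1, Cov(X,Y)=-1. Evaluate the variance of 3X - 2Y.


Var(3X - 2Y) = 3^2*Var(X) + (-2)^2*Var(Y) + 2*3*(-2)*Cov(X,Y)
= 9*5 + 4*1 - 12*(-1)
= 45 + 4 + 12 = 61

61


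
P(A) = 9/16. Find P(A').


P(A') = 1 - P(A) = 1 - 9/16 = 7/16

7/16


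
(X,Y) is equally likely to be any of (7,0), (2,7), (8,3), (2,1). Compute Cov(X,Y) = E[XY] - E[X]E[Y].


E[X]=19/4, E[Y]=11/4, E[XY]=10
Cov(X,Y) = E[XY] - E[X]E[Y] = 10 - 19/4*11/4 = -49/16

-49/16


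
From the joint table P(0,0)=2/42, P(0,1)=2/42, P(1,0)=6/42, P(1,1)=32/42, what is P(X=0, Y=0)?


Read from table: P(X=0, Y=0) = 2/42 = 1/21

1/21


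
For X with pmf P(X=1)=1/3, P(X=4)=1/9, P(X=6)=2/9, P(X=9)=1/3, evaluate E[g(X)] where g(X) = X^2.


E[X^2] = sum(g(x)*P(x))
= 1*1/3 + 16*1/9 + 36*2/9 + 81*1/3
= 334/9

334/9


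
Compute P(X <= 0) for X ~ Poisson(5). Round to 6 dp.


P(X<=0) = e^(-5)*5^0/0!
≈ 0.0067379470
≈ 0.006738

0.006738


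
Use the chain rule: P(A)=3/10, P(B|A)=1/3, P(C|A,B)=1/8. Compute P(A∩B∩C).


P(A∩B∩C) = P(A) * P(B|A) * P(C|A∩B)
= 3/10 * 1/3 * 1/8
= 1/10 * 1/8 = 1/80

1/80


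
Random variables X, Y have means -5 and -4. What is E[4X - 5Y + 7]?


E[4X - 5Y + 7] = 4*E[X] - 5*E[Y] + 7
= (4)*(-5) + (-5)*(-4) + (7)
= -20 + 20 + 7 = 7

7


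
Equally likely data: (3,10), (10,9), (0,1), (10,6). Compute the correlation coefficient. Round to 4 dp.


Cov(X,Y) = 7.6250, Var(X) = 19.1875, Var(Y) = 12.2500
rho = Cov/(sqrt(VarX)*sqrt(VarY)) = 0.4974

0.4974


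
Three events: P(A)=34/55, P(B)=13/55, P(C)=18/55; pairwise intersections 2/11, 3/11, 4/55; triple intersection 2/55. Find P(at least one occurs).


P(A∪B∪C) = P(A)+P(B)+P(C) - P(AB)-P(AC)-P(BC) + P(ABC)
= 34/55+13/55+18/55 - 2/11-3/11-4/55 + 2/55
= 38/55

38/55


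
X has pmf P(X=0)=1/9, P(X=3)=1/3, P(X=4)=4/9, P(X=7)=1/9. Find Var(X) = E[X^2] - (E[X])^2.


E[X] = 32/9, E[X^2] = 140/9
Var(X) = E[X^2] - (E[X])^2 = 140/9 - (32/9)^2 = 236/81

236/81


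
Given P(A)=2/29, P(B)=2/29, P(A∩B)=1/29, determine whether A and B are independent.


P(A)*P(B) = 2/29*2/29 = 4/841
P(A∩B) = 1/29 != 4/841, so not independent

No, A and B are not independent


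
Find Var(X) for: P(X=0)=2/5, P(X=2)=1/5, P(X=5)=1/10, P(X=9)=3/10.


E[X] = 18/5, E[X^2] = 138/5
Var(X) = E[X^2] - (E[X])^2 = 138/5 - (18/5)^2 = 366/25

366/25


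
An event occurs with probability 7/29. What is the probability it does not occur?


P(A') = 1 - P(A) = 1 - 7/29 = 22/29

22/29


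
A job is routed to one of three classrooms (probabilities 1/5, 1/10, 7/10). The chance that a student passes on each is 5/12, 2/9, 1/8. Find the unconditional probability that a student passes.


P(A) = P(A|B1)P(B1) + P(A|B2)P(B2) + P(A|B3)P(B3)
= 5/12*1/5 + 2/9*1/10 + 1/8*7/10
= 1/12 + 1/45 + 7/80 = 139/720

139/720


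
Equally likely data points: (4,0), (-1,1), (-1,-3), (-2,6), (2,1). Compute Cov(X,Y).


E[X]=2/5, E[Y]=1, E[XY]=-8/5
Cov(X,Y) = E[XY] - E[X]E[Y] = -8/5 - 2/5*1 = -2

-2


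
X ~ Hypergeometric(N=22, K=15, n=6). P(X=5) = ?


P(X=5) = C(15,5)*C(7,1) / C(22,6)
= 3003*7 / 74613
= 21021/74613 = 91/323

91/323


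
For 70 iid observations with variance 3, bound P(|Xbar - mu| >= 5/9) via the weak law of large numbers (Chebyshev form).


Var(Xbar) = Var(X)/n = 3/70
Chebyshev: P(|Xbar-mu| >= 5/9) <= Var(Xbar)/(5/9)^2 = (3/70)/(25/81) = 243/1750

243/1750


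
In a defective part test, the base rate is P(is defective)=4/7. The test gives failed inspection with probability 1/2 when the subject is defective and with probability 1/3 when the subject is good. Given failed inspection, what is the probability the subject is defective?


P(A) = P(A|B)P(B) + P(A|B')P(B') = 1/2*4/7 + 1/3*3/7 = 3/7
P(B|A) = P(A|B)P(B)/P(A) = (2/7)/(3/7) = 2/3

2/3


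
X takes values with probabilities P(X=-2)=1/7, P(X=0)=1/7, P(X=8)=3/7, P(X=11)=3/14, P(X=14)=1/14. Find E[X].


E[X] = sum(x * P(x))
= -2*1/7 + 0*1/7 + 8*3/7 + 11*3/14 + 14*1/14
= 13/2

13/2


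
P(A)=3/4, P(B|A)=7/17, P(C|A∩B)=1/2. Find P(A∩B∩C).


P(A∩B∩C) = P(A) * P(B|A) * P(C|A∩B)
= 3/4 * 7/17 * 1/2
= 21/68 * 1/2 = 21/136

21/136


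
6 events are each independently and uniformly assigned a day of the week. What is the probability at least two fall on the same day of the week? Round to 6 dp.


P(all different) = prod((7-i)/7 for i=0..5) = 0.042839
P(at least one match) = 1 - 0.042839 = 0.957161

0.957161


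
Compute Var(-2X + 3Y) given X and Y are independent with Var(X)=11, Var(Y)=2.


Independence => Cov(X,Y)=0
Var(-2X + 3Y) = (-2)^2*Var(X) + 3^2*Var(Y)
= 4*11 + 9*2 = 62

62


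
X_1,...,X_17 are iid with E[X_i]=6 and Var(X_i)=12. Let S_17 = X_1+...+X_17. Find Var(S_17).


By independence, Var(S_n) = n*Var(X_1) = 17*12 = 204

204


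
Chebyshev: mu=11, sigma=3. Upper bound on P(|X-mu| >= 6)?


k = 6/3 = 2
Chebyshev: P(|X-mu| >= k*sigma) <= 1/k^2 = 1/2^2 = 1/4

1/4


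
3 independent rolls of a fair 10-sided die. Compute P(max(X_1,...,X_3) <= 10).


P(max <= 10) = P(all X_i <= 10) = (P(X_1 <= 10))^3
= (10/10)^3 = 1^3 = 1

1


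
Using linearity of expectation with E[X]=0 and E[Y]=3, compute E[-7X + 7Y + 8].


E[-7X + 7Y + 8] = -7*E[X] + 7*E[Y] + 8
= (-7)*(0) + (7)*(3) + (8)
= 0 + 21 + 8 = 29

29


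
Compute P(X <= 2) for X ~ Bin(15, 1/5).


P(X<=2) = P(X=0) + P(X=1) + P(X=2)
= 1073741824/30517578125 + 805306368/6103515625 + 1409286144/6103515625
= 12146704384/30517578125

12146704384/30517578125


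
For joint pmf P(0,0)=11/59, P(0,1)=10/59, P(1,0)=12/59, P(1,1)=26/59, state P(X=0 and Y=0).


Read from table: P(X=0, Y=0) = 11/59

11/59
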